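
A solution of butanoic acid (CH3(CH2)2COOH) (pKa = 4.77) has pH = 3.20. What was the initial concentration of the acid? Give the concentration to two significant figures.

C₀ = 2.4 × 10^-2 M

[H+] = 10^(-3.20) = 6.31 × 10^-4 M = x
Ka = 10^(−4.77) = 1.70 × 10^-5
Ka = x²/(C₀ − x) ⇒ C₀ = x + x²/Ka
C₀ = 6.31 × 10^-4 + (6.31 × 10^-4)²/(1.70 × 10^-5) = 2.41 × 10^-2 M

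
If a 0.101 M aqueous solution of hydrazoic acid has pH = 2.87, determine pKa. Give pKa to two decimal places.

pKa = 4.74

[H+] = 10^(-2.87) = 1.35 × 10^-3 M
At equilibrium [HA] = 0.101 − 1.35 × 10^-3 = 9.97 × 10^-2 M
Ka = [H+][A-]/[HA] = (1.35 × 10^-3)² / 9.97 × 10^-2 = 1.83 × 10^-5
pKa = -log(1.83 × 10^-5) = 4.74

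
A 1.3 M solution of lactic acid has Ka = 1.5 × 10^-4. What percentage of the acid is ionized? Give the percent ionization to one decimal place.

1.1%

CH3CH(OH)COOH ⇌ CH3CH(OH)COO- + H+; let x = [H+] at equilibrium.
x ≈ √(Ka·C₀) = √(1.5 × 10^-4 × 1.3) = 1.40 × 10^-2 M
Fraction ionized = 1.40 × 10^-2 / 1.3 = 0.0108 → 1.1%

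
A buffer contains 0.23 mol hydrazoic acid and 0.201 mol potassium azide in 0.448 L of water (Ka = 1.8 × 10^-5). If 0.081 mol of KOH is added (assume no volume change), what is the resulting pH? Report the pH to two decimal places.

OH- converts HN3 to N3-: HN3 → 0.149 mol, N3- → 0.282 mol.
pKa = −log(1.8 × 10^-5) = 4.745
Henderson–Hasselbalch with mole ratio 0.282/0.149: pH = 4.745 + (+0.277)

pH = 5.02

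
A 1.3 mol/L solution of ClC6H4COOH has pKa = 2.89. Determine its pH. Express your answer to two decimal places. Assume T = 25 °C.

ClC6H4COOH ⇌ ClC6H4COO- + H+
Ka = 10^(−2.89) = 1.29 × 10^-3
Ka = x²/(1.3 − x) = 1.29 × 10^-3
Neglecting x in the denominator: x = √(1.29 × 10^-3 × 1.3) = 4.10 × 10^-2 M
pH = −log(4.10 × 10^-2) = 1.39

pH = 1.39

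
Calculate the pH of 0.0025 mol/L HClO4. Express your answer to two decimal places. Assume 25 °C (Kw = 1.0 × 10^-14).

HClO4 is a strong acid and dissociates completely, so [H+] = 0.0025 M.
pH = -log(0.0025) = 2.60

pH = 2.60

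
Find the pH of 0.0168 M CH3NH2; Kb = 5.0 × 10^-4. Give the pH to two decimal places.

pH = 11.42

CH3NH2 + H2O ⇌ CH3NH3+ + OH-
From the ICE table, Kb = [OH-]²/(0.0168 − [OH-]) = 5.0 × 10^-4.
The 5% rule fails; solving [OH-]² + Kb·[OH-] − Kb·C₀ = 0 exactly:
[OH-] = (−Kb + √(Kb² + 4·Kb·C₀))/2 = 2.66 × 10^-3 M
pOH = −log(2.66 × 10^-3) = 2.58; pH = 14.00 − 2.58 = 11.42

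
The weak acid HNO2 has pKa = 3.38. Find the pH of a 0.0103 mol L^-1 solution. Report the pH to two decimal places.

HNO2 ⇌ NO2- + H+
Ka = 10^(−3.38) = 4.17 × 10^-4
Let x = [H+] at equilibrium. Ka = x²/(0.0103 − x).
Here C₀/Ka ≈ 24.7, so the small-x approximation fails. Use the quadratic:
x = (−Ka + √(Ka² + 4·Ka·C₀))/2 = 1.87 × 10^-3 M
pH = −log(1.87 × 10^-3) = 2.73

pH = 2.73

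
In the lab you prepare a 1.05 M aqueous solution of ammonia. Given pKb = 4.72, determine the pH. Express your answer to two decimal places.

NH3 + H2O ⇌ NH4+ + OH-
Kb = 10^(−4.72) = 1.91 × 10^-5
Kb = x²/(1.05 − x) = 1.91 × 10^-5
Neglecting x in the denominator: x = √(1.91 × 10^-5 × 1.05) = 4.48 × 10^-3 M
(x/C₀ = 0.43% < 5%, so the approximation holds.)
pOH = −log(4.48 × 10^-3) = 2.35; pH = 14.00 − 2.35 = 11.65

pH = 11.65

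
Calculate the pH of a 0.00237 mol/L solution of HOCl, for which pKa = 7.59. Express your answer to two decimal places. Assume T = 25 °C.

pH = 5.11

HOCl ⇌ OCl- + H+
Ka = 10^(−7.59) = 2.57 × 10^-8
Ka = [H+]²/(0.00237 − [H+]) = 2.57 × 10^-8
Neglecting [H+] in the denominator: [H+] = √(2.57 × 10^-8 × 0.00237) = 7.80 × 10^-6 M
Check: 0.33% ionized — well under 5%, approximation valid.
pH = −log(7.80 × 10^-6) = 5.11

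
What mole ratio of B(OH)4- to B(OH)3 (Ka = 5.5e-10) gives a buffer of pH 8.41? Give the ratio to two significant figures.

pKa = -log(5.5 × 10^-10) = 9.260
pH = pKa + log(r) ⇒ log(r) = 8.41 − 9.260 = -0.850
r = [B(OH)4-]/[B(OH)3] = 10^(-0.850) = 0.141

ratio = 0.14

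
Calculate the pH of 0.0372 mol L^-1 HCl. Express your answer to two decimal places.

pH = 1.43

HCl is a strong acid and dissociates completely, so [H+] = 0.0372 M.
pH = -log(0.0372) = 1.43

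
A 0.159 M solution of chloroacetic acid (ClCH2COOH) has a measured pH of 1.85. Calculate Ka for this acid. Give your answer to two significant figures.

[H+] = 10^(-1.85) = 1.41 × 10^-2 M
At equilibrium [HA] = 0.159 − 1.41 × 10^-2 = 1.45 × 10^-1 M
Ka = [H+][A-]/[HA] = (1.41 × 10^-2)² / 1.45 × 10^-1 = 1.4 × 10^-3

Ka = 1.4 × 10^-3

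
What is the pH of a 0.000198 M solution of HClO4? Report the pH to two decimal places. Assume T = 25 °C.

HClO4 is a strong acid and dissociates completely, so [H+] = 0.000198 M.
pH = -log(0.000198) = 3.70

pH = 3.70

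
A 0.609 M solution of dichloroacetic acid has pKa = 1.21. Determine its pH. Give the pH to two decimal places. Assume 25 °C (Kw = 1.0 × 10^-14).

Cl2CHCOOH ⇌ Cl2CHCOO- + H+
Ka = 10^(−1.21) = 6.17 × 10^-2
Ka = [H+]²/(0.609 − [H+]) = 6.17 × 10^-2
[H+] is not negligible relative to C₀; solve [H+]² + 0.0617·[H+] − 0.0376 = 0.
[H+] = [−0.0617 + √(0.0617² + 0.15)]/2 = 1.65 × 10^-1 M
pH = −log(1.65 × 10^-1) = 0.78

pH = 0.78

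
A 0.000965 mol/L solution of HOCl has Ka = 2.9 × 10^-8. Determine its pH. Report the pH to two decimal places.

HOCl ⇌ OCl- + H+
From the ICE table, Ka = [H+]²/(0.000965 − [H+]) = 2.9 × 10^-8.
Neglecting [H+] in the denominator: [H+] = √(2.9 × 10^-8 × 0.000965) = 5.29 × 10^-6 M
Check: 0.55% ionized — well under 5%, approximation valid.
pH = −log[H+] = −log(5.29 × 10^-6) = 5.28

pH = 5.28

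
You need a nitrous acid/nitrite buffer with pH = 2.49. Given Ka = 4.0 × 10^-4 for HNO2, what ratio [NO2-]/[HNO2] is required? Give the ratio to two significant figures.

ratio = 0.12

pKa = -log(4.0 × 10^-4) = 3.398
pH = pKa + log(r) ⇒ log(r) = 2.49 − 3.398 = -0.908
r = [NO2-]/[HNO2] = 10^(-0.908) = 0.124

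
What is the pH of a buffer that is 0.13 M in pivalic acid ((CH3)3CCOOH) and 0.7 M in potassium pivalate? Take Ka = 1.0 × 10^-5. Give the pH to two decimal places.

pH = 5.73

pKa = −log(1.0 × 10^-5) = 5.000
pH = pKa + log([A⁻]/[HA]) = 5.000 + log(0.7/0.13)
pH = 5.000 + (+0.731) = 5.73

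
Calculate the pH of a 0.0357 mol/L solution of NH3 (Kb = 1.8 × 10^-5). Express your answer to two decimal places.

NH3 + H2O ⇌ NH4+ + OH-
Kb = [OH-]²/(0.0357 − [OH-]) = 1.8 × 10^-5
Assume [OH-] ≪ 0.0357: [OH-] ≈ √(1.8 × 10^-5 × 0.0357) = 8.02 × 10^-4 M
Check: 2.2% ionized — well under 5%, approximation valid.
pOH = −log(8.02 × 10^-4) = 3.10; pH = 14.00 − 3.10 = 10.90

pH = 10.90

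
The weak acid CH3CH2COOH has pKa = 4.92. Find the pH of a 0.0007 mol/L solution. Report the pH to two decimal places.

CH3CH2COOH ⇌ CH3CH2COO- + H+
Ka = 10^(−4.92) = 1.20 × 10^-5
Ka = [H+]²/(0.0007 − [H+]) = 1.20 × 10^-5
The 5% rule fails; solving [H+]² + Ka·[H+] − Ka·C₀ = 0 exactly:
[H+] = [−1.2e-05 + √(1.2e-05² + 3.36e-08)]/2 = 8.58 × 10^-5 M
pH = −log[H+] = −log(8.58 × 10^-5) = 4.07

pH = 4.07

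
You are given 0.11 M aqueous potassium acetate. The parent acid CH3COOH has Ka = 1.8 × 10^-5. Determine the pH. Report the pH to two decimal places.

pH = 8.89

CH3COO- is the conjugate base of the weak acid CH3COOH.
Kb = Kw/Ka = 1.0×10^-14 / 1.8 × 10^-5 = 5.56 × 10^-10
Kb = [OH-]²/(0.11 − [OH-]) = 5.56 × 10^-10
Assume [OH-] ≪ 0.11: [OH-] ≈ √(5.56 × 10^-10 × 0.11) = 7.82 × 10^-6 M
pOH = 5.11, so pH = 14.00 − pOH = 8.89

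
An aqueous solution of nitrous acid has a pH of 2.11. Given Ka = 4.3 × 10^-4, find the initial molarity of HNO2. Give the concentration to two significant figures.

C₀ = 1.5 × 10^-1 M

[H+] = 10^(-2.11) = 7.76 × 10^-3 M = x
Ka = x²/(C₀ − x) ⇒ C₀ = x + x²/Ka
C₀ = 7.76 × 10^-3 + (7.76 × 10^-3)²/(4.3 × 10^-4) = 1.48 × 10^-1 M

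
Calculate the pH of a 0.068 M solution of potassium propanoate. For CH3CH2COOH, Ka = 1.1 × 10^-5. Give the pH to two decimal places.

pH = 8.90

CH3CH2COO- is the conjugate base of the weak acid CH3CH2COOH.
Kb = Kw/Ka = 1.0×10^-14 / 1.1 × 10^-5 = 9.09 × 10^-10
From the ICE table, Kb = [OH-]²/(0.068 − [OH-]) = 9.09 × 10^-10.
Assume [OH-] ≪ 0.068: [OH-] ≈ √(9.09 × 10^-10 × 0.068) = 7.86 × 10^-6 M
([OH-]/C₀ = 0.012% < 5%, so the approximation holds.)
pOH = −log(7.86 × 10^-6) = 5.10; pH = 14.00 − 5.10 = 8.90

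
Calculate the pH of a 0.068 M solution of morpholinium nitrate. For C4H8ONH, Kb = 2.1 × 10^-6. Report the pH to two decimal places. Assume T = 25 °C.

pH = 4.74

C4H8ONH2+ is the conjugate acid of the weak base C4H8ONH.
Ka = Kw/Kb = 1.0×10^-14 / 2.1 × 10^-6 = 4.76 × 10^-9
Let x = [H+] at equilibrium. Ka = x²/(0.068 − x).
Since Ka ≪ C₀, x ≈ √(Ka·C₀) = 1.80 × 10^-5 M.
pH = −log(1.80 × 10^-5) = 4.74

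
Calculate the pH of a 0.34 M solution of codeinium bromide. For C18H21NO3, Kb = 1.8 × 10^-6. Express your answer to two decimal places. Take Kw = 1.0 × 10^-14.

C18H22NO3+ is the conjugate acid of the weak base C18H21NO3.
Ka = Kw/Kb = 1.0×10^-14 / 1.8 × 10^-6 = 5.56 × 10^-9
From the ICE table, Ka = [H+]²/(0.34 − [H+]) = 5.56 × 10^-9.
Assume [H+] ≪ 0.34: [H+] ≈ √(5.56 × 10^-9 × 0.34) = 4.35 × 10^-5 M
([H+]/C₀ = 0.013% < 5%, so the approximation holds.)
pH = −log[H+] = −log(4.35 × 10^-5) = 4.36

pH = 4.36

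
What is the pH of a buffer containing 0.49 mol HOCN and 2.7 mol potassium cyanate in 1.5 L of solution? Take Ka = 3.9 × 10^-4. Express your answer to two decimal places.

pKa = −log(3.9 × 10^-4) = 3.409
Using pH = pKa + log([base]/[acid]) with [base]/[acid] = 2.7/0.49:
pH = 3.409 + (+0.741) = 4.15

pH = 4.15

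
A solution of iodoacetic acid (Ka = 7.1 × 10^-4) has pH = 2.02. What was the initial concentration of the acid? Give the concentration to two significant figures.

C₀ = 1.4 × 10^-1 M

[H+] = 10^(-2.02) = 9.55 × 10^-3 M = x
Ka = x²/(C₀ − x) ⇒ C₀ = x + x²/Ka
C₀ = 9.55 × 10^-3 + (9.55 × 10^-3)²/(7.1 × 10^-4) = 1.38 × 10^-1 M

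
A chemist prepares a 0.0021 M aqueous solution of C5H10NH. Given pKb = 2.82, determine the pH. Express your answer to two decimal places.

C5H10NH + H2O ⇌ C5H10NH2+ + OH-
Kb = 10^(−2.82) = 1.51 × 10^-3
Kb = [OH-]²/(0.0021 − [OH-]) = 1.51 × 10^-3
[OH-] is not negligible relative to C₀; solve [OH-]² + 0.00151·[OH-] − 3.17e-06 = 0.
[OH-] = (−Kb + √(Kb² + 4·Kb·C₀))/2 = 1.18 × 10^-3 M
pOH = −log(1.18 × 10^-3) = 2.93; pH = 14.00 − 2.93 = 11.07

pH = 11.07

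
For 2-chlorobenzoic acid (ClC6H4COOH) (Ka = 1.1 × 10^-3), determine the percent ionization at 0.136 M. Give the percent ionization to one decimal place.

8.6%

ClC6H4COOH ⇌ ClC6H4COO- + H+; let x = [H+] at equilibrium.
Solve x² + 0.0011x − 0.00015 = 0 → x = 1.17 × 10^-2 M
% ionization = x/C₀ × 100% = 1.17 × 10^-2/0.136 × 100% = 8.6%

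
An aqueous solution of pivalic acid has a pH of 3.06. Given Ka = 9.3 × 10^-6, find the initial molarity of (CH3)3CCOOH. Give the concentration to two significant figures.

[H+] = 10^(-3.06) = 8.71 × 10^-4 M = x
Ka = x²/(C₀ − x) ⇒ C₀ = x + x²/Ka
C₀ = 8.71 × 10^-4 + (8.71 × 10^-4)²/(9.3 × 10^-6) = 8.24 × 10^-2 M

C₀ = 8.2 × 10^-2 M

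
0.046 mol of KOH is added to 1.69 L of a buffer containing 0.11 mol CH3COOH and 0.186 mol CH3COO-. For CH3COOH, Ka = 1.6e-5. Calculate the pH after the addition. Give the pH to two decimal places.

After neutralization: n(CH3COOH) = 0.064 mol, n(CH3COO-) = 0.232 mol.
pKa = −log(1.6 × 10^-5) = 4.796
pH = pKa + log(n_CH3COO-/n_CH3COOH) = 4.796 + log(0.232/0.064) = 4.796 + (+0.559)

pH = 5.36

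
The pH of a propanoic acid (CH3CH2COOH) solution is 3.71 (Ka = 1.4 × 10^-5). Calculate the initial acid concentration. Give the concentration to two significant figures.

C₀ = 2.9 × 10^-3 M

[H+] = 10^(-3.71) = 1.95 × 10^-4 M = x
Ka = x²/(C₀ − x) ⇒ C₀ = x + x²/Ka
C₀ = 1.95 × 10^-4 + (1.95 × 10^-4)²/(1.4 × 10^-5) = 2.91 × 10^-3 M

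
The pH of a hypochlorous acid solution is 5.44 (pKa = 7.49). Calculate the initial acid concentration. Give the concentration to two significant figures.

C₀ = 4.1 × 10^-4 M

[H+] = 10^(-5.44) = 3.63 × 10^-6 M = x
Ka = 10^(−7.49) = 3.24 × 10^-8
Ka = x²/(C₀ − x) ⇒ C₀ = x + x²/Ka
C₀ = 3.63 × 10^-6 + (3.63 × 10^-6)²/(3.24 × 10^-8) = 4.10 × 10^-4 M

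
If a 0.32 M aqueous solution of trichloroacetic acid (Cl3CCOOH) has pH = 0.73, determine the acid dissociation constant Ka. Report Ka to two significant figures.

Ka = 2.6 × 10^-1

[H+] = 10^(-0.73) = 1.86 × 10^-1 M
At equilibrium [HA] = 0.32 − 1.86 × 10^-1 = 1.34 × 10^-1 M
Ka = [H+][A-]/[HA] = (1.86 × 10^-1)² / 1.34 × 10^-1 = 2.6 × 10^-1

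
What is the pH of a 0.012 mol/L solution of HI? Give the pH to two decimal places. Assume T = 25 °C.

pH = 1.92

HI is a strong acid and dissociates completely, so [H+] = 0.012 M.
pH = -log(0.012) = 1.92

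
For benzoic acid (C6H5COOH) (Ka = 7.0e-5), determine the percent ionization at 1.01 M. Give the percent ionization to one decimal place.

C6H5COOH ⇌ C6H5COO- + H+; let x = [H+] at equilibrium.
x ≈ √(Ka·C₀) = √(7.0 × 10^-5 × 1.01) = 8.41 × 10^-3 M
Fraction ionized = 8.41 × 10^-3 / 1.01 = 0.0083 → 0.8%

0.8%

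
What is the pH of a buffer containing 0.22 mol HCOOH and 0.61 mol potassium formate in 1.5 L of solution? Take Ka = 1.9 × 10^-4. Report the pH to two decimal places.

pKa = −log(1.9 × 10^-4) = 3.721
Henderson–Hasselbalch: pH = pKa + log([HCOO-]/[HCOOH]) = 3.721 + log(0.61/0.22)
pH = 3.721 + (+0.443) = 4.16

pH = 4.16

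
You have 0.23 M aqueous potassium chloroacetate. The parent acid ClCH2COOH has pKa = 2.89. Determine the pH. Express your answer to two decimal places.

pH = 8.13

ClCH2COO- is the conjugate base of the weak acid ClCH2COOH.
Ka = 10^(−2.89) = 1.29 × 10^-3
Kb = Kw/Ka = 1.0×10^-14 / 1.29 × 10^-3 = 7.75 × 10^-12
Let x = [OH-] at equilibrium. Kb = x²/(0.23 − x).
Since Kb ≪ C₀, x ≈ √(Kb·C₀) = 1.34 × 10^-6 M.
pOH = −log(1.34 × 10^-6) = 5.87; pH = 14.00 − 5.87 = 8.13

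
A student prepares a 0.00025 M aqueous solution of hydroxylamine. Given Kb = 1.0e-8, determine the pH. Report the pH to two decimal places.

pH = 8.20

NH2OH + H2O ⇌ NH3OH+ + OH-
Kb = [OH-]²/(0.00025 − [OH-]) = 1.0 × 10^-8
Since Kb ≪ C₀, [OH-] ≈ √(Kb·C₀) = 1.58 × 10^-6 M.
([OH-]/C₀ = 0.63% < 5%, so the approximation holds.)
pOH = −log(1.58 × 10^-6) = 5.80; pH = 14.00 − 5.80 = 8.20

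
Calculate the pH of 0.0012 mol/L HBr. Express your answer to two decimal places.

HBr is a strong acid and dissociates completely, so [H+] = 0.0012 M.
pH = -log(0.0012) = 2.92

pH = 2.92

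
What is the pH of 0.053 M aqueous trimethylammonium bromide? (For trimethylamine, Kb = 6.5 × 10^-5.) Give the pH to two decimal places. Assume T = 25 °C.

pH = 5.54

(CH3)3NH+ is the conjugate acid of the weak base (CH3)3N.
Ka = Kw/Kb = 1.0×10^-14 / 6.5 × 10^-5 = 1.54 × 10^-10
Let x = [H+] at equilibrium. Ka = x²/(0.053 − x).
Since Ka ≪ C₀, x ≈ √(Ka·C₀) = 2.86 × 10^-6 M.
Check: 0.0054% ionized — well under 5%, approximation valid.
pH = −log(2.86 × 10^-6) = 5.54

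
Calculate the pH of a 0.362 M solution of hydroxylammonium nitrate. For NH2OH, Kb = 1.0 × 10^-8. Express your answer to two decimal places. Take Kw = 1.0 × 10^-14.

pH = 3.22

NH3OH+ is the conjugate acid of the weak base NH2OH.
Ka = Kw/Kb = 1.0×10^-14 / 1.0 × 10^-8 = 1.00 × 10^-6
Ka = x²/(0.362 − x) = 1.00 × 10^-6
Since Ka ≪ C₀, x ≈ √(Ka·C₀) = 6.02 × 10^-4 M.
Check: 0.17% ionized — well under 5%, approximation valid.
pH = −log(6.02 × 10^-4) = 3.22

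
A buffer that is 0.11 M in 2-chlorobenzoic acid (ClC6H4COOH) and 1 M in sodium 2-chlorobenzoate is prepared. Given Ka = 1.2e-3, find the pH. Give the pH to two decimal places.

pH = 3.88

pKa = −log(1.2 × 10^-3) = 2.921
Henderson–Hasselbalch: pH = pKa + log([ClC6H4COO-]/[ClC6H4COOH]) = 2.921 + log(1/0.11)
pH = 2.921 + (+0.959) = 3.88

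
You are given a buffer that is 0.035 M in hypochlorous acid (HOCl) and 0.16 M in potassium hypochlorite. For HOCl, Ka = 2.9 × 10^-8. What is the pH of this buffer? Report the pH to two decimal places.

pKa = −log(2.9 × 10^-8) = 7.538
Using pH = pKa + log([base]/[acid]) with [base]/[acid] = 0.16/0.035:
pH = 7.538 + (+0.660) = 8.20

pH = 8.20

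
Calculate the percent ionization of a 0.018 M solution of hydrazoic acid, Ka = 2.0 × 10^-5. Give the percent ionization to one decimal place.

HN3 ⇌ N3- + H+; let x = [H+] at equilibrium.
x ≈ √(Ka·C₀) = √(2.0 × 10^-5 × 0.018) = 6.00 × 10^-4 M
% ionization = x/C₀ × 100% = 6.00 × 10^-4/0.018 × 100% = 3.3%

3.3%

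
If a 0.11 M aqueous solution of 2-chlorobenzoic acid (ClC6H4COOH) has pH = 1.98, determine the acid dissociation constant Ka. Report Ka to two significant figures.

Ka = 1.1 × 10^-3

[H+] = 10^(-1.98) = 1.05 × 10^-2 M
At equilibrium [HA] = 0.11 − 1.05 × 10^-2 = 9.95 × 10^-2 M
Ka = [H+][A-]/[HA] = (1.05 × 10^-2)² / 9.95 × 10^-2 = 1.1 × 10^-3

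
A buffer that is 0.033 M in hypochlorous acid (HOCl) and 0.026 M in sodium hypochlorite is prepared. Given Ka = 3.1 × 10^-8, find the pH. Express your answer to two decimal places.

pKa = −log(3.1 × 10^-8) = 7.509
pH = pKa + log([A⁻]/[HA]) = 7.509 + log(0.026/0.033)
pH = 7.509 + (-0.104) = 7.41

pH = 7.41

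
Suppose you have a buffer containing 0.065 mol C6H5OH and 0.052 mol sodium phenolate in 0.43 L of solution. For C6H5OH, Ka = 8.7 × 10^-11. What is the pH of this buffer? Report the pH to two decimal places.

pH = 9.96

pKa = −log(8.7 × 10^-11) = 10.060
Using pH = pKa + log([base]/[acid]) with [base]/[acid] = 0.052/0.065:
pH = 10.060 + (-0.097) = 9.96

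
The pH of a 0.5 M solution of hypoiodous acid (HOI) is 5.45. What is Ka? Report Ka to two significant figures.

Ka = 2.5 × 10^-11

[H+] = 10^(-5.45) = 3.55 × 10^-6 M
At equilibrium [HA] = 0.5 − 3.55 × 10^-6 = 5.00 × 10^-1 M
Ka = [H+][A-]/[HA] = (3.55 × 10^-6)² / 5.00 × 10^-1 = 2.5 × 10^-11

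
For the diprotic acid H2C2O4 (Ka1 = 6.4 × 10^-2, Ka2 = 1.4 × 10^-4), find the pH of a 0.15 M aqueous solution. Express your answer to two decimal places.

Ka1 ≫ Ka2, so treat the first dissociation as the only significant source of H+.
Ka1 = x²/(0.15 − x) = 6.4 × 10^-2
Solving the quadratic: x = (−Ka1 + √(Ka1² + 4·Ka1·C₀))/2 = 7.11 × 10^-2 M
pH = −log(7.11 × 10^-2) = 1.15

pH = 1.15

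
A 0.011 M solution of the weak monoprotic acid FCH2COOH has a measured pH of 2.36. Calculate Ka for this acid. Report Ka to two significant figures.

[H+] = 10^(-2.36) = 4.37 × 10^-3 M
At equilibrium [HA] = 0.011 − 4.37 × 10^-3 = 6.63 × 10^-3 M
Ka = [H+][A-]/[HA] = (4.37 × 10^-3)² / 6.63 × 10^-3 = 2.9 × 10^-3

Ka = 2.9 × 10^-3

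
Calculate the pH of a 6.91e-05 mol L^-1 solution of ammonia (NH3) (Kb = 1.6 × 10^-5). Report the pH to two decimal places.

pH = 9.42

NH3 + H2O ⇌ NH4+ + OH-
From the ICE table, Kb = x²/(6.91e-05 − x) = 1.6 × 10^-5.
x is not negligible relative to C₀; solve x² + 1.6e-05·x − 1.11e-09 = 0.
x = (−Kb + √(Kb² + 4·Kb·C₀))/2 = 2.62 × 10^-5 M
pOH = −log(2.62 × 10^-5) = 4.58; pH = 14.00 − 4.58 = 9.42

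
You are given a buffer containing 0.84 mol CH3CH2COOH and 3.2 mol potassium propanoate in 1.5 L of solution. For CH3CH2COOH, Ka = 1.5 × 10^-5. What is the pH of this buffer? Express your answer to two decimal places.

pH = 5.40

pKa = −log(1.5 × 10^-5) = 4.824
Henderson–Hasselbalch: pH = pKa + log([CH3CH2COO-]/[CH3CH2COOH]) = 4.824 + log(3.2/0.84)
pH = 4.824 + (+0.581) = 5.40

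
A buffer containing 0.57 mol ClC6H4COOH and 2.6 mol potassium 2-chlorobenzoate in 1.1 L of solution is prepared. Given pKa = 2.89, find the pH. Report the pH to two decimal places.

Using pH = pKa + log([base]/[acid]) with [base]/[acid] = 2.6/0.57:
pH = 2.89 + (+0.659) = 3.55

pH = 3.55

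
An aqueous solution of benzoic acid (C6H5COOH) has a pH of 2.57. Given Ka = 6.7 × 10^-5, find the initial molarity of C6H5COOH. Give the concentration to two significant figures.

[H+] = 10^(-2.57) = 2.69 × 10^-3 M = x
Ka = x²/(C₀ − x) ⇒ C₀ = x + x²/Ka
C₀ = 2.69 × 10^-3 + (2.69 × 10^-3)²/(6.7 × 10^-5) = 1.11 × 10^-1 M

C₀ = 1.1 × 10^-1 M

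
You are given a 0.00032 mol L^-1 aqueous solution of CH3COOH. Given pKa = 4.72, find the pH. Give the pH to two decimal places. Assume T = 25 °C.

pH = 4.16

CH3COOH ⇌ CH3COO- + H+
Ka = 10^(−4.72) = 1.91 × 10^-5
From the ICE table, Ka = [H+]²/(0.00032 − [H+]) = 1.91 × 10^-5.
The 5% rule fails; solving [H+]² + Ka·[H+] − Ka·C₀ = 0 exactly:
[H+] = (−Ka + √(Ka² + 4·Ka·C₀))/2 = 6.92 × 10^-5 M
pH = −log(6.92 × 10^-5) = 4.16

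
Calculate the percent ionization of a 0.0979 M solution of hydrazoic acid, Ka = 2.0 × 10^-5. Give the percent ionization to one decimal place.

HN3 ⇌ N3- + H+; let x = [H+] at equilibrium.
x ≈ √(Ka·C₀) = √(2.0 × 10^-5 × 0.0979) = 1.40 × 10^-3 M
Fraction ionized = 1.40 × 10^-3 / 0.0979 = 0.0143 → 1.4%

1.4%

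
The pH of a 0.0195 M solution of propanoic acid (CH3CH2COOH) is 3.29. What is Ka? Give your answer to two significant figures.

[H+] = 10^(-3.29) = 5.13 × 10^-4 M
At equilibrium [HA] = 0.0195 − 5.13 × 10^-4 = 1.90 × 10^-2 M
Ka = [H+][A-]/[HA] = (5.13 × 10^-4)² / 1.90 × 10^-2 = 1.4 × 10^-5

Ka = 1.4 × 10^-5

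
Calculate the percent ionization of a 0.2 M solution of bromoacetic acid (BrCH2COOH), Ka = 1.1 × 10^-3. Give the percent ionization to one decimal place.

7.1%

BrCH2COOH ⇌ BrCH2COO- + H+; let x = [H+] at equilibrium.
Solve x² + 0.0011x − 0.00022 = 0 → x = 1.43 × 10^-2 M
Fraction ionized = 1.43 × 10^-2 / 0.2 = 0.0715 → 7.1%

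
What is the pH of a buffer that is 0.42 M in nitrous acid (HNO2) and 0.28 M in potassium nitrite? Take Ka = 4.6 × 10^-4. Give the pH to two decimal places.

pH = 3.16

pKa = −log(4.6 × 10^-4) = 3.337
pH = pKa + log([A⁻]/[HA]) = 3.337 + log(0.28/0.42)
pH = 3.337 + (-0.176) = 3.16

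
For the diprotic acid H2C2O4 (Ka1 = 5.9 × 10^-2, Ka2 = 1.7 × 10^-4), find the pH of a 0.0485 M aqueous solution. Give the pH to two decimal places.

pH = 1.50

Ka1 ≫ Ka2, so treat the first dissociation as the only significant source of H+.
Ka1 = x²/(0.0485 − x) = 5.9 × 10^-2
Solving the quadratic: x = (−Ka1 + √(Ka1² + 4·Ka1·C₀))/2 = 3.16 × 10^-2 M
pH = −log(3.16 × 10^-2) = 1.50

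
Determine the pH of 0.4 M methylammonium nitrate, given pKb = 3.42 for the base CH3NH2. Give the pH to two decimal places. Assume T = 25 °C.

CH3NH3+ is the conjugate acid of the weak base CH3NH2.
Kb = 10^(−3.42) = 3.80 × 10^-4
Ka = Kw/Kb = 1.0×10^-14 / 3.80 × 10^-4 = 2.63 × 10^-11
Ka = x²/(0.4 − x) = 2.63 × 10^-11
Neglecting x in the denominator: x = √(2.63 × 10^-11 × 0.4) = 3.24 × 10^-6 M
pH = −log(3.24 × 10^-6) = 5.49

pH = 5.49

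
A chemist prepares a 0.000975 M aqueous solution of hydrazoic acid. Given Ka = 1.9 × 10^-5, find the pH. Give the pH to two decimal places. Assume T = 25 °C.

HN3 ⇌ N3- + H+
From the ICE table, Ka = [H+]²/(0.000975 − [H+]) = 1.9 × 10^-5.
[H+] is not negligible relative to C₀; solve [H+]² + 1.9e-05·[H+] − 1.85e-08 = 0.
[H+] = (−Ka + √(Ka² + 4·Ka·C₀))/2 = 1.27 × 10^-4 M
pH = −log(1.27 × 10^-4) = 3.90

pH = 3.90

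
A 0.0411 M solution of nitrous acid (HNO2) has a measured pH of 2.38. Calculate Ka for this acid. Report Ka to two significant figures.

[H+] = 10^(-2.38) = 4.17 × 10^-3 M
At equilibrium [HA] = 0.0411 − 4.17 × 10^-3 = 3.69 × 10^-2 M
Ka = [H+][A-]/[HA] = (4.17 × 10^-3)² / 3.69 × 10^-2 = 4.7 × 10^-4

Ka = 4.7 × 10^-4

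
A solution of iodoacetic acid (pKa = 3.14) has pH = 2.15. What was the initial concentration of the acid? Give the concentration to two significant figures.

C₀ = 7.6 × 10^-2 M

[H+] = 10^(-2.15) = 7.08 × 10^-3 M = x
Ka = 10^(−3.14) = 7.24 × 10^-4
Ka = x²/(C₀ − x) ⇒ C₀ = x + x²/Ka
C₀ = 7.08 × 10^-3 + (7.08 × 10^-3)²/(7.24 × 10^-4) = 7.63 × 10^-2 M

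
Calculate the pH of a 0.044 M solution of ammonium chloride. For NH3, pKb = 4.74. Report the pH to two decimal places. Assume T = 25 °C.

pH = 5.31

NH4+ is the conjugate acid of the weak base NH3.
Kb = 10^(−4.74) = 1.82 × 10^-5
Ka = Kw/Kb = 1.0×10^-14 / 1.82 × 10^-5 = 5.49 × 10^-10
From the ICE table, Ka = [H+]²/(0.044 − [H+]) = 5.49 × 10^-10.
Since Ka ≪ C₀, [H+] ≈ √(Ka·C₀) = 4.91 × 10^-6 M.
pH = −log[H+] = −log(4.91 × 10^-6) = 5.31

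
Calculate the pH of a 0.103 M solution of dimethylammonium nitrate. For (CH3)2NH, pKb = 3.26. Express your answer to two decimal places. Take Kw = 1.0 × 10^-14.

pH = 5.86

(CH3)2NH2+ is the conjugate acid of the weak base (CH3)2NH.
Kb = 10^(−3.26) = 5.50 × 10^-4
Ka = Kw/Kb = 1.0×10^-14 / 5.50 × 10^-4 = 1.82 × 10^-11
Ka = [H+]²/(0.103 − [H+]) = 1.82 × 10^-11
Assume [H+] ≪ 0.103: [H+] ≈ √(1.82 × 10^-11 × 0.103) = 1.37 × 10^-6 M
pH = −log[H+] = −log(1.37 × 10^-6) = 5.86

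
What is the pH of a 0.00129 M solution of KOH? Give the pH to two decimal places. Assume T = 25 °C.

KOH is a strong base; [OH-] = 0.00129 M.
pOH = -log(0.00129) = 2.89
pH = 14.00 - 2.89 = 11.11

pH = 11.11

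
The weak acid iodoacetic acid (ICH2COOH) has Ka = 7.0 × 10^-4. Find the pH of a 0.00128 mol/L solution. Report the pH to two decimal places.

ICH2COOH ⇌ ICH2COO- + H+
Ka = x²/(0.00128 − x) = 7.0 × 10^-4
The 5% rule fails; solving x² + Ka·x − Ka·C₀ = 0 exactly:
x = (−Ka + √(Ka² + 4·Ka·C₀))/2 = 6.59 × 10^-4 M
pH = −log[H+] = −log(6.59 × 10^-4) = 3.18

pH = 3.18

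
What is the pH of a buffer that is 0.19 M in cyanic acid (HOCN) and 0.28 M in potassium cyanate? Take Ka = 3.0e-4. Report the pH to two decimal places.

pH = 3.69

pKa = −log(3.0 × 10^-4) = 3.523
Using pH = pKa + log([base]/[acid]) with [base]/[acid] = 0.28/0.19:
pH = 3.523 + (+0.168) = 3.69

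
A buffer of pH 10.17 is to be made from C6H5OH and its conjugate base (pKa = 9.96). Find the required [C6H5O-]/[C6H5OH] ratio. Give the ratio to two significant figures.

pH = pKa + log(r) ⇒ log(r) = 10.17 − 9.96 = +0.21
r = [C6H5O-]/[C6H5OH] = 10^(+0.21) = 1.62

ratio = 1.6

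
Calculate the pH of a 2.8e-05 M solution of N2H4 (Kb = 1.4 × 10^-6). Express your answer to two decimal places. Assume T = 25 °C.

pH = 8.75

N2H4 + H2O ⇌ N2H5+ + OH-
Kb = x²/(2.8e-05 − x) = 1.4 × 10^-6
The 5% rule fails; solving x² + Kb·x − Kb·C₀ = 0 exactly:
x = (−Kb + √(Kb² + 4·Kb·C₀))/2 = 5.60 × 10^-6 M
pOH = 5.25, so pH = 14.00 − pOH = 8.75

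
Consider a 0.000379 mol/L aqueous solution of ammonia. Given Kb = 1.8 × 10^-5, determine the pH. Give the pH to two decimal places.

NH3 + H2O ⇌ NH4+ + OH-
From the ICE table, Kb = [OH-]²/(0.000379 − [OH-]) = 1.8 × 10^-5.
Here C₀/Kb ≈ 21.1, so the small-[OH-] approximation fails. Use the quadratic:
[OH-] = [−1.8e-05 + √(1.8e-05² + 2.73e-08)]/2 = 7.41 × 10^-5 M
pOH = −log(7.41 × 10^-5) = 4.13; pH = 14.00 − 4.13 = 9.87

pH = 9.87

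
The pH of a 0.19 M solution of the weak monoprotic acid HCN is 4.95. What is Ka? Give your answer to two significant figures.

[H+] = 10^(-4.95) = 1.12 × 10^-5 M
At equilibrium [HA] = 0.19 − 1.12 × 10^-5 = 1.90 × 10^-1 M
Ka = [H+][A-]/[HA] = (1.12 × 10^-5)² / 1.90 × 10^-1 = 6.6 × 10^-10

Ka = 6.6 × 10^-10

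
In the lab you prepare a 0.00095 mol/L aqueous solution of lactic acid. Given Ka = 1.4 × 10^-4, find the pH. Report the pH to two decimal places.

pH = 3.52

CH3CH(OH)COOH ⇌ CH3CH(OH)COO- + H+
Ka = x²/(0.00095 − x) = 1.4 × 10^-4
The 5% rule fails; solving x² + Ka·x − Ka·C₀ = 0 exactly:
x = (−Ka + √(Ka² + 4·Ka·C₀))/2 = 3.01 × 10^-4 M
pH = −log[H+] = −log(3.01 × 10^-4) = 3.52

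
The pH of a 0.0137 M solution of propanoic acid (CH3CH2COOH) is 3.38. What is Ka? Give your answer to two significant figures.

Ka = 1.3 × 10^-5

[H+] = 10^(-3.38) = 4.17 × 10^-4 M
At equilibrium [HA] = 0.0137 − 4.17 × 10^-4 = 1.33 × 10^-2 M
Ka = [H+][A-]/[HA] = (4.17 × 10^-4)² / 1.33 × 10^-2 = 1.3 × 10^-5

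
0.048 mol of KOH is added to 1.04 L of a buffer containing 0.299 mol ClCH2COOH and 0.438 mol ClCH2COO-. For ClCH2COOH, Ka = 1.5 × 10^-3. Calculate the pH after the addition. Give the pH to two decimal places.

OH- converts ClCH2COOH to ClCH2COO-: ClCH2COOH → 0.251 mol, ClCH2COO- → 0.486 mol.
pKa = −log(1.5 × 10^-3) = 2.824
pH = pKa + log([A⁻]/[HA]) = 2.824 + log(0.486/0.251) = 2.824 +0.287

pH = 3.11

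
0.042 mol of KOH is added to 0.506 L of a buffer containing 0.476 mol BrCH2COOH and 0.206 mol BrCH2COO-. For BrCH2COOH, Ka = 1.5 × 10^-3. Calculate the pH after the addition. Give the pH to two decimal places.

After neutralization: n(BrCH2COOH) = 0.434 mol, n(BrCH2COO-) = 0.248 mol.
pKa = −log(1.5 × 10^-3) = 2.824
pH = pKa + log([A⁻]/[HA]) = 2.824 + log(0.248/0.434) = 2.824 -0.243

pH = 2.58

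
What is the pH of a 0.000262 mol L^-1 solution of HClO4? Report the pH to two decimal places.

HClO4 is a strong acid and dissociates completely, so [H+] = 0.000262 M.
pH = -log(0.000262) = 3.58

pH = 3.58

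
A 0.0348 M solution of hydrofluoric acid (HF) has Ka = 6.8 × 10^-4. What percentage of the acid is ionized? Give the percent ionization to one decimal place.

HF ⇌ F- + H+; let x = [H+] at equilibrium.
Ka = x²/(C₀ − x); solving the quadratic gives x = 4.54 × 10^-3 M.
Fraction ionized = 4.54 × 10^-3 / 0.0348 = 0.1305 → 13.0%

13.0%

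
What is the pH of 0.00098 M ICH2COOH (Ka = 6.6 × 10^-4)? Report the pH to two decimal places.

ICH2COOH ⇌ ICH2COO- + H+
Let x = [H+] at equilibrium. Ka = x²/(0.00098 − x).
The 5% rule fails; solving x² + Ka·x − Ka·C₀ = 0 exactly:
x = [−0.00066 + √(0.00066² + 2.59e-06)]/2 = 5.39 × 10^-4 M
pH = −log(5.39 × 10^-4) = 3.27

pH = 3.27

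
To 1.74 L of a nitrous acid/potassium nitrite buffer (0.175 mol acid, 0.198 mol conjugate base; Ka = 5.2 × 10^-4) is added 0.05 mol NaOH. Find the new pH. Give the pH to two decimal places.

pH = 3.58

OH- converts HNO2 to NO2-: HNO2 → 0.125 mol, NO2- → 0.248 mol.
pKa = −log(5.2 × 10^-4) = 3.284
pH = pKa + log([A⁻]/[HA]) = 3.284 + log(0.248/0.125) = 3.284 +0.298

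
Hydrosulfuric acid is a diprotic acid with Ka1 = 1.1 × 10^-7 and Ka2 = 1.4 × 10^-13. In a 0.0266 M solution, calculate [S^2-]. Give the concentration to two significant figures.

1.4 × 10^-13 M

First ionization gives [H+] ≈ [HS-] = 5.41 × 10^-5 M.
Second step: Ka2 = [H+][S^2-]/[HS-] ≈ [S^2-] (since [H+] ≈ [HS-]).
So [S^2-] ≈ Ka2.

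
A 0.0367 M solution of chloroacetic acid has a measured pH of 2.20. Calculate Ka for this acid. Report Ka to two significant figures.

[H+] = 10^(-2.20) = 6.31 × 10^-3 M
At equilibrium [HA] = 0.0367 − 6.31 × 10^-3 = 3.04 × 10^-2 M
Ka = [H+][A-]/[HA] = (6.31 × 10^-3)² / 3.04 × 10^-2 = 1.3 × 10^-3

Ka = 1.3 × 10^-3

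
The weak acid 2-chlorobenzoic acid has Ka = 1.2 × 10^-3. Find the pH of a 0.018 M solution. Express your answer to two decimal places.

pH = 2.39

ClC6H4COOH ⇌ ClC6H4COO- + H+
Ka = x²/(0.018 − x) = 1.2 × 10^-3
Here C₀/Ka ≈ 15, so the small-x approximation fails. Use the quadratic:
x = (−Ka + √(Ka² + 4·Ka·C₀))/2 = 4.09 × 10^-3 M
pH = −log[H+] = −log(4.09 × 10^-3) = 2.39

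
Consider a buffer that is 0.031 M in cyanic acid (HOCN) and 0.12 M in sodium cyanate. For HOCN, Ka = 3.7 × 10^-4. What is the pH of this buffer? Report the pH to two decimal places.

pKa = −log(3.7 × 10^-4) = 3.432
Using pH = pKa + log([base]/[acid]) with [base]/[acid] = 0.12/0.031:
pH = 3.432 + (+0.588) = 4.02

pH = 4.02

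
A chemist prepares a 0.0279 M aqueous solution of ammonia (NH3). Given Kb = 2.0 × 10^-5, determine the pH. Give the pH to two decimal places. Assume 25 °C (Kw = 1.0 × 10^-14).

pH = 10.87

NH3 + H2O ⇌ NH4+ + OH-
From the ICE table, Kb = x²/(0.0279 − x) = 2.0 × 10^-5.
Since Kb ≪ C₀, x ≈ √(Kb·C₀) = 7.47 × 10^-4 M.
pOH = 3.13, so pH = 14.00 − pOH = 10.87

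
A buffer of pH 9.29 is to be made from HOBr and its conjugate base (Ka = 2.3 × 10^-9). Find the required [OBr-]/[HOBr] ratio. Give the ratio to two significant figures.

pKa = -log(2.3 × 10^-9) = 8.638
pH = pKa + log(r) ⇒ log(r) = 9.29 − 8.638 = +0.652
r = [OBr-]/[HOBr] = 10^(+0.652) = 4.49

ratio = 4.5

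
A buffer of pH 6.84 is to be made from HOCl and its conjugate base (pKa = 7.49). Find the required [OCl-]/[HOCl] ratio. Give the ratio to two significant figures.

pH = pKa + log(r) ⇒ log(r) = 6.84 − 7.49 = -0.65
r = [OCl-]/[HOCl] = 10^(-0.65) = 0.224

ratio = 0.22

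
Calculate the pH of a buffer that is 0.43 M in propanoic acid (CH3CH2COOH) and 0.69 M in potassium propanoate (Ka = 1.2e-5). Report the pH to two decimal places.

pKa = −log(1.2 × 10^-5) = 4.921
pH = pKa + log([A⁻]/[HA]) = 4.921 + log(0.69/0.43)
pH = 4.921 + (+0.205) = 5.13

pH = 5.13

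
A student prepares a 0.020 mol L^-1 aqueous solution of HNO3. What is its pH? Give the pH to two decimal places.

pH = 1.70

HNO3 is a strong acid and dissociates completely, so [H+] = 0.020 M.
pH = -log(0.02) = 1.70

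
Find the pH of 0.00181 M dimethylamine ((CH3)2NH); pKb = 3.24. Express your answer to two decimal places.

(CH3)2NH + H2O ⇌ (CH3)2NH2+ + OH-
Kb = 10^(−3.24) = 5.75 × 10^-4
From the ICE table, Kb = [OH-]²/(0.00181 − [OH-]) = 5.75 × 10^-4.
Here C₀/Kb ≈ 3.15, so the small-[OH-] approximation fails. Use the quadratic:
[OH-] = [−0.000575 + √(0.000575² + 4.16e-06)]/2 = 7.72 × 10^-4 M
pOH = 3.11, so pH = 14.00 − pOH = 10.89

pH = 10.89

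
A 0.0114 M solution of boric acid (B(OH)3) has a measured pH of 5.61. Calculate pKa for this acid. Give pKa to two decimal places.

pKa = 9.28

[H+] = 10^(-5.61) = 2.45 × 10^-6 M
At equilibrium [HA] = 0.0114 − 2.45 × 10^-6 = 1.14 × 10^-2 M
Ka = [H+][A-]/[HA] = (2.45 × 10^-6)² / 1.14 × 10^-2 = 5.27 × 10^-10
pKa = -log(5.27 × 10^-10) = 9.28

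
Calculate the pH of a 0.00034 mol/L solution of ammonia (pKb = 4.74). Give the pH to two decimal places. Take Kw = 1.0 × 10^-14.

pH = 9.85

NH3 + H2O ⇌ NH4+ + OH-
Kb = 10^(−4.74) = 1.82 × 10^-5
From the ICE table, Kb = x²/(0.00034 − x) = 1.82 × 10^-5.
The 5% rule fails; solving x² + Kb·x − Kb·C₀ = 0 exactly:
x = (−Kb + √(Kb² + 4·Kb·C₀))/2 = 7.01 × 10^-5 M
pOH = 4.15, so pH = 14.00 − pOH = 9.85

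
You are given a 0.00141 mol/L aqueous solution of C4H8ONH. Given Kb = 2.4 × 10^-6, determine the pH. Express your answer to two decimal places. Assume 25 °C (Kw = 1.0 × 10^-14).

pH = 9.76

C4H8ONH + H2O ⇌ C4H8ONH2+ + OH-
Kb = [OH-]²/(0.00141 − [OH-]) = 2.4 × 10^-6
Neglecting [OH-] in the denominator: [OH-] = √(2.4 × 10^-6 × 0.00141) = 5.82 × 10^-5 M
([OH-]/C₀ = 4.1% < 5%, so the approximation holds.)
pOH = −log(5.82 × 10^-5) = 4.24; pH = 14.00 − 4.24 = 9.76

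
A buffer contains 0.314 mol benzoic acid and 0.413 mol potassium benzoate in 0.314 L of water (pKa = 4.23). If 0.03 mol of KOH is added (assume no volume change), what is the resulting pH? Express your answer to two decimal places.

After neutralization: n(C6H5COOH) = 0.284 mol, n(C6H5COO-) = 0.443 mol.
Henderson–Hasselbalch with mole ratio 0.443/0.284: pH = 4.23 + (+0.193)

pH = 4.42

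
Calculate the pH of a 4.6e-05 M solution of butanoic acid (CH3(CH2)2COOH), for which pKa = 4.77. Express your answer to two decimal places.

CH3(CH2)2COOH ⇌ CH3(CH2)2COO- + H+
Ka = 10^(−4.77) = 1.70 × 10^-5
Ka = [H+]²/(4.6e-05 − [H+]) = 1.70 × 10^-5
The 5% rule fails; solving [H+]² + Ka·[H+] − Ka·C₀ = 0 exactly:
[H+] = [−1.7e-05 + √(1.7e-05² + 3.13e-09)]/2 = 2.07 × 10^-5 M
pH = −log[H+] = −log(2.07 × 10^-5) = 4.68

pH = 4.68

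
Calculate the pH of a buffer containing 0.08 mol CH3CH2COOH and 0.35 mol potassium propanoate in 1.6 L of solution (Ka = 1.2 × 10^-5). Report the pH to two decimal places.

pH = 5.56

pKa = −log(1.2 × 10^-5) = 4.921
Henderson–Hasselbalch: pH = pKa + log([CH3CH2COO-]/[CH3CH2COOH]) = 4.921 + log(0.35/0.08)
pH = 4.921 + (+0.641) = 5.56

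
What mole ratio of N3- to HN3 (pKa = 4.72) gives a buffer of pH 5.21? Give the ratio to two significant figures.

ratio = 3.1

pH = pKa + log(r) ⇒ log(r) = 5.21 − 4.72 = +0.49
r = [N3-]/[HN3] = 10^(+0.49) = 3.09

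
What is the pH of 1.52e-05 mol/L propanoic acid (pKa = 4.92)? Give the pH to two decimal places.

CH3CH2COOH ⇌ CH3CH2COO- + H+
Ka = 10^(−4.92) = 1.20 × 10^-5
From the ICE table, Ka = [H+]²/(1.52e-05 − [H+]) = 1.20 × 10^-5.
The 5% rule fails; solving [H+]² + Ka·[H+] − Ka·C₀ = 0 exactly:
[H+] = (−Ka + √(Ka² + 4·Ka·C₀))/2 = 8.78 × 10^-6 M
pH = −log[H+] = −log(8.78 × 10^-6) = 5.06

pH = 5.06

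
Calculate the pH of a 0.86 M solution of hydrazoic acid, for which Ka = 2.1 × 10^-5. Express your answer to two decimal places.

HN3 ⇌ N3- + H+
From the ICE table, Ka = x²/(0.86 − x) = 2.1 × 10^-5.
Neglecting x in the denominator: x = √(2.1 × 10^-5 × 0.86) = 4.25 × 10^-3 M
Check: 0.49% ionized — well under 5%, approximation valid.
pH = −log(4.25 × 10^-3) = 2.37

pH = 2.37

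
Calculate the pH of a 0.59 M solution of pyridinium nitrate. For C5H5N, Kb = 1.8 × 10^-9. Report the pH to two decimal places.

C5H5NH+ is the conjugate acid of the weak base C5H5N.
Ka = Kw/Kb = 1.0×10^-14 / 1.8 × 10^-9 = 5.56 × 10^-6
From the ICE table, Ka = x²/(0.59 − x) = 5.56 × 10^-6.
Neglecting x in the denominator: x = √(5.56 × 10^-6 × 0.59) = 1.81 × 10^-3 M
(x/C₀ = 0.31% < 5%, so the approximation holds.)
pH = −log(1.81 × 10^-3) = 2.74

pH = 2.74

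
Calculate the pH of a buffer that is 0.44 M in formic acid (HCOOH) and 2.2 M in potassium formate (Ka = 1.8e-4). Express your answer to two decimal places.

pH = 4.44

pKa = −log(1.8 × 10^-4) = 3.745
pH = pKa + log([A⁻]/[HA]) = 3.745 + log(2.2/0.44)
pH = 3.745 + (+0.699) = 4.44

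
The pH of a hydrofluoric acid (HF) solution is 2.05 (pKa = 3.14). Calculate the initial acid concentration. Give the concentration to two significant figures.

[H+] = 10^(-2.05) = 8.91 × 10^-3 M = x
Ka = 10^(−3.14) = 7.24 × 10^-4
Ka = x²/(C₀ − x) ⇒ C₀ = x + x²/Ka
C₀ = 8.91 × 10^-3 + (8.91 × 10^-3)²/(7.24 × 10^-4) = 1.19 × 10^-1 M

C₀ = 1.2 × 10^-1 M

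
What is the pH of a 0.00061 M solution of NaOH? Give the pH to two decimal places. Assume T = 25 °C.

NaOH is a strong base; [OH-] = 0.00061 M.
pOH = -log(0.00061) = 3.21
pH = 14.00 - 3.21 = 10.79

pH = 10.79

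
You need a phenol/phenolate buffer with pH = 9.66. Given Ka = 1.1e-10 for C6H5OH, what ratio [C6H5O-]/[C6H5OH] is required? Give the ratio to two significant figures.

pKa = -log(1.1 × 10^-10) = 9.959
pH = pKa + log(r) ⇒ log(r) = 9.66 − 9.959 = -0.299
r = [C6H5O-]/[C6H5OH] = 10^(-0.299) = 0.502

ratio = 0.50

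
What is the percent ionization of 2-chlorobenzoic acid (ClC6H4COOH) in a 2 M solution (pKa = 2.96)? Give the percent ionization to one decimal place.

2.3%

ClC6H4COOH ⇌ ClC6H4COO- + H+; let x = [H+] at equilibrium.
Ka = 10^(−2.96) = 1.10 × 10^-3
x ≈ √(Ka·C₀) = √(1.10 × 10^-3 × 2) = 4.69 × 10^-2 M
Fraction ionized = 4.69 × 10^-2 / 2 = 0.0234 → 2.3%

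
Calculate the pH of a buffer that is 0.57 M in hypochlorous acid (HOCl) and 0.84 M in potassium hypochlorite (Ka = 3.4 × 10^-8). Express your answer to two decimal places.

pKa = −log(3.4 × 10^-8) = 7.469
pH = pKa + log([A⁻]/[HA]) = 7.469 + log(0.84/0.57)
pH = 7.469 + (+0.168) = 7.64

pH = 7.64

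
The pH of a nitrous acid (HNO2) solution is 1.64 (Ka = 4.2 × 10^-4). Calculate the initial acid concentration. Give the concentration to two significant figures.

[H+] = 10^(-1.64) = 2.29 × 10^-2 M = x
Ka = x²/(C₀ − x) ⇒ C₀ = x + x²/Ka
C₀ = 2.29 × 10^-2 + (2.29 × 10^-2)²/(4.2 × 10^-4) = 1.27 M

C₀ = 1.3 M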